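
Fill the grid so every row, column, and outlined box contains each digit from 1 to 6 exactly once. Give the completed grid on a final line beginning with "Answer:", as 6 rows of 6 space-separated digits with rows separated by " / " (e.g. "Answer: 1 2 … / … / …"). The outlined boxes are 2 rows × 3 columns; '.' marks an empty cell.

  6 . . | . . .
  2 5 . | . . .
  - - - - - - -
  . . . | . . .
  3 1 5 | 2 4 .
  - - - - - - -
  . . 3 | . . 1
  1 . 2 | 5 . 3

Step 1. [r5c4∈{4,6}] box 6 places 4 nowhere but r5c4 ⇒ r5c4=4.
Step 2. [r3c3∈{4,6}] col 3 places 6 nowhere but r3c3. So r3c3=6.
Step 3. [r2c4∈{1,3,6}] 6 has one home in col 4: r2c4. So r2c4=6.
Step 4. [r2c5∈{1,3}] across row 2, 3 lands solely at r2c5. So r2c5=3.
Step 5. [r1c6∈{2,4,5}] in col 6, 2 fits only at r1c6. So r1c6=2.
Step 6. [r1c4∈{1}] r1c4 has the single candidate 1, so r1c4=1.
Step 7. [r6c2∈{4,6}] row 6 places 4 nowhere but r6c2, so r6c2=4.
Step 8. [r1c5∈{5}] r1c5 has the single candidate 5, so r1c5=5.
Step 9. [r1c3∈{4}] only 4 remains possible at r1c3. So r1c3=4.
Step 10. [r5c2∈{6}] r5c2's peers cover all but 6. So r5c2=6.
Step 11. [r1c2∈{3}] nothing but 3 survives at r1c2. So r1c2=3.
Step 12. [r3c5∈{1}] nothing but 1 survives at r3c5. So r3c5=1.
Step 13. [r5c5∈{2}] r5c5 is down to just 2, so r5c5=2.
Step 14. [r6c5∈{6}] r6c5 has the single candidate 6, so r6c5=6.
Step 15. [r2c6∈{4}] nothing but 4 survives at r2c6 ⇒ r2c6=4.
Step 16. [r5c1∈{5}] r5c1's peers cover all but 5. So r5c1=5.
Step 17. [r3c4∈{3}] r3c4's peers cover all but 3. So r3c4=3.
Step 18. [r4c6∈{6}] r4c6's peers cover all but 6. So r4c6=6.
Step 19. [r3c6∈{5}] nothing but 5 survives at r3c6. So r3c6=5.
Step 20. [r3c1∈{4}] nothing but 4 survives at r3c1, so r3c1=4.
Step 21. [r3c2∈{2}] r3c2 has the single candidate 2 ⇒ r3c2=2.
Step 22. [r2c3∈{1}] nothing but 1 survives at r2c3, so r2c3=1.

Answer: 6 3 4 1 5 2 / 2 5 1 6 3 4 / 4 2 6 3 1 5 / 3 1 5 2 4 6 / 5 6 3 4 2 1 / 1 4 2 5 6 3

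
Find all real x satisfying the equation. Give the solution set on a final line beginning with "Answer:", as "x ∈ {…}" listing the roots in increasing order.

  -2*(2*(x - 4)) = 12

Step 1. [-2*(2*(x - 4)) = 12] divide by the outer -2, so div: 2*(x - 4) = -6.
Step 2. [2*(x - 4) = -6] 2 out front; divide by 2 ⇒ div: x - 4 = -3.
Step 3. [x - 4 = -3] add 4: x sits inside (… - 4) ⇒ sub: x = 1.

Answer: x ∈ {1}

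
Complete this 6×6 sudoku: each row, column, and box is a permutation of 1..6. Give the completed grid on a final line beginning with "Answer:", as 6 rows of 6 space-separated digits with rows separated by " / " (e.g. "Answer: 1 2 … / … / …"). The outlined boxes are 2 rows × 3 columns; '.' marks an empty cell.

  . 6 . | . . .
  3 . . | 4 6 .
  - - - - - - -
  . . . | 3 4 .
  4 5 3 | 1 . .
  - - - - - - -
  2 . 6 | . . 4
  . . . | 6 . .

Step 1. [r3c6∈{2,5,6}] in row 3, 5 fits only at r3c6, so r3c6=5.
Step 2. [r1c4∈{2,5}] in col 4, 2 fits only at r1c4 ⇒ r1c4=2.
Step 3. [r1c5∈{1,3,5}] across box 2, 5 lands solely at r1c5 ⇒ r1c5=5.
Step 4. [r1c1∈{1}] r1c1 is down to just 1 ⇒ r1c1=1.
Step 5. [r6c2∈{1,3,4}] in col 2, 4 fits only at r6c2 ⇒ r6c2=4.
Step 6. [r4c5∈{2}] r4c5's peers cover all but 2, so r4c5=2.
Step 7. [r5c2∈{1,3}] in col 2, 3 fits only at r5c2 ⇒ r5c2=3.
Step 8. [r6c3∈{1,5}] across box 5, 1 lands solely at r6c3. So r6c3=1.
Step 9. [r2c2∈{2}] r2c2 is down to just 2 ⇒ r2c2=2.
Step 10. [r1c6∈{3}] nothing but 3 survives at r1c6 ⇒ r1c6=3.
Step 11. [r3c1∈{6}] r3c1's peers cover all but 6, so r3c1=6.
Step 12. [r5c5∈{1}] r5c5 has the single candidate 1 ⇒ r5c5=1.
Step 13. [r2c6∈{1}] nothing but 1 survives at r2c6, so r2c6=1.
Step 14. [r3c2∈{1}] only 1 remains possible at r3c2, so r3c2=1.
Step 15. [r6c5∈{3}] nothing but 3 survives at r6c5, so r6c5=3.
Step 16. [r5c4∈{5}] r5c4 is down to just 5, so r5c4=5.
Step 17. [r6c6∈{2}] r6c6 has the single candidate 2 ⇒ r6c6=2.
Step 18. [r3c3∈{2}] r3c3 has the single candidate 2 ⇒ r3c3=2.
Step 19. [r6c1∈{5}] r6c1 is down to just 5. So r6c1=5.
Step 20. [r1c3∈{4}] nothing but 4 survives at r1c3, so r1c3=4.
Step 21. [r4c6∈{6}] only 6 remains possible at r4c6 ⇒ r4c6=6.
Step 22. [r2c3∈{5}] nothing but 5 survives at r2c3. So r2c3=5.

Answer: 1 6 4 2 5 3 / 3 2 5 4 6 1 / 6 1 2 3 4 5 / 4 5 3 1 2 6 / 2 3 6 5 1 4 / 5 4 1 6 3 2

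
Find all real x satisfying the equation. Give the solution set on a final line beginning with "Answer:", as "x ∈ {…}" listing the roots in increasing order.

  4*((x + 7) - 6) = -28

Step 1. [4*((x + 7) - 6) = -28] leading coefficient 4: divide by 4 ⇒ div: (x + 7) - 6 = -7.
Step 2. [(x + 7) - 6 = -7] add 6: x sits inside (… - 6) ⇒ sub: x + 7 = -1.
Step 3. [x + 7 = -1] 7 comes off first (subtract 7). So sub: x = -8.

Answer: x ∈ {-8}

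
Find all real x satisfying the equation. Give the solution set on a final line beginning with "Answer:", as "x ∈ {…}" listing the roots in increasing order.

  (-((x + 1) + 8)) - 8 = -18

Step 1. [(-((x + 1) + 8)) - 8 = -18] 8 comes off first (add 8), so sub: -((x + 1) + 8) = -10.
Step 2. [-((x + 1) + 8) = -10] leading − — multiply by −1 ⇒ neg: (x + 1) + 8 = 10.
Step 3. [(x + 1) + 8 = 10] subtract 8: x sits inside (… + 8), so sub: x + 1 = 2.
Step 4. [x + 1 = 2] subtract 1: x sits inside (… + 1). So sub: x = 1.

Answer: x ∈ {1}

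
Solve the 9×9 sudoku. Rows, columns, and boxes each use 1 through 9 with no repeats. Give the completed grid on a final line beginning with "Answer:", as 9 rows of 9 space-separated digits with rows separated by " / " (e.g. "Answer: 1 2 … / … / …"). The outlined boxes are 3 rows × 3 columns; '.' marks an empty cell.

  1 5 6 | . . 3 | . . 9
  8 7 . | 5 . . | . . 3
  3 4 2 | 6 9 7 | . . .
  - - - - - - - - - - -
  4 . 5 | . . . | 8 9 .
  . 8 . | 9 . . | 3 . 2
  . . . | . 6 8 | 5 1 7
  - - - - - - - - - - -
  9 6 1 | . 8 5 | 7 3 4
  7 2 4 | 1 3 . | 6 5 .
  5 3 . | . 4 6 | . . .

Step 1. [r1c5∈{2}] only 2 remains possible at r1c5, so r1c5=2.
Step 2. [r5c8∈{4,6}] across box 6, 4 lands solely at r5c8 ⇒ r5c8=4.
Step 3. [r5c6∈{1}] only 1 remains possible at r5c6. So r5c6=1.
Step 4. [r6c4∈{2,3,4}] 4 has one home in row 6: r6c4 ⇒ r6c4=4.
Step 5. [r8c9∈{8}] r8c9 is down to just 8, so r8c9=8.
Step 6. [r3c7∈{1}] r3c7's peers cover all but 1 ⇒ r3c7=1.
Step 7. [r9c8∈{2}] r9c8 is down to just 2. So r9c8=2.
Step 8. [r4c5∈{7}] r4c5's peers cover all but 7. So r4c5=7.
Step 9. [r1c4∈{8}] r1c4 is down to just 8 ⇒ r1c4=8.
Step 10. [r6c3∈{3,9}] 3 has one home in row 6: r6c3, so r6c3=3.
Step 11. [r4c6∈{2}] nothing but 2 survives at r4c6, so r4c6=2.
Step 12. [r1c7∈{4}] only 4 remains possible at r1c7, so r1c7=4.
Step 13. [r9c7∈{9}] r9c7 has the single candidate 9. So r9c7=9.
Step 14. [r5c3∈{7}] r5c3 is down to just 7, so r5c3=7.
Step 15. [r2c7∈{2}] r2c7's peers cover all but 2 ⇒ r2c7=2.
Step 16. [r9c9∈{1}] only 1 remains possible at r9c9. So r9c9=1.
Step 17. [r2c5∈{1}] r2c5 has the single candidate 1 ⇒ r2c5=1.
Step 18. [r3c8∈{8}] r3c8 is down to just 8 ⇒ r3c8=8.
Step 19. [r4c2∈{1}] r4c2's peers cover all but 1 ⇒ r4c2=1.
Step 20. [r2c8∈{6}] r2c8 has the single candidate 6. So r2c8=6.
Step 21. [r7c4∈{2}] nothing but 2 survives at r7c4. So r7c4=2.
Step 22. [r9c3∈{8}] nothing but 8 survives at r9c3 ⇒ r9c3=8.
Step 23. [r3c9∈{5}] r3c9 has the single candidate 5. So r3c9=5.
Step 24. [r5c1∈{6}] r5c1's peers cover all but 6, so r5c1=6.
Step 25. [r2c3∈{9}] r2c3's peers cover all but 9. So r2c3=9.
Step 26. [r2c6∈{4}] nothing but 4 survives at r2c6. So r2c6=4.
Step 27. [r9c4∈{7}] r9c4 is down to just 7 ⇒ r9c4=7.
Step 28. [r6c2∈{9}] r6c2 is down to just 9 ⇒ r6c2=9.
Step 29. [r5c5∈{5}] r5c5 has the single candidate 5. So r5c5=5.
Step 30. [r4c9∈{6}] r4c9 has the single candidate 6 ⇒ r4c9=6.
Step 31. [r1c8∈{7}] r1c8 has the single candidate 7. So r1c8=7.
Step 32. [r4c4∈{3}] r4c4 is down to just 3. So r4c4=3.
Step 33. [r8c6∈{9}] r8c6 has the single candidate 9, so r8c6=9.
Step 34. [r6c1∈{2}] r6c1's peers cover all but 2. So r6c1=2.

Answer: 1 5 6 8 2 3 4 7 9 / 8 7 9 5 1 4 2 6 3 / 3 4 2 6 9 7 1 8 5 / 4 1 5 3 7 2 8 9 6 / 6 8 7 9 5 1 3 4 2 / 2 9 3 4 6 8 5 1 7 / 9 6 1 2 8 5 7 3 4 / 7 2 4 1 3 9 6 5 8 / 5 3 8 7 4 6 9 2 1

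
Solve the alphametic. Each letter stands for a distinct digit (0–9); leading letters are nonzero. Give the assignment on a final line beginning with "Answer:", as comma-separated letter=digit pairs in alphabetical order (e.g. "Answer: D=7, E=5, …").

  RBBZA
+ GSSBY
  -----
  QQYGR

Step 1. [col 1: A + Y ≡ R (mod 10)] several values work for R in column 1 (A + Y ≡ R (mod 10), carry-in 0); try R=4, so R=4.
Step 2. [col 1: A + Y ≡ R (mod 10)] no forcing yet in column 1 (carry-in 0); Y=6 is free and consistent — try it ⇒ Y=6.
Step 3. [col 1: A + Y ≡ R (mod 10)] in column 1 we have A+Y≡R with carry-in 0; given Y=6, R=4 and digits 4,6 already taken and all letters distinct, that pins A to 8. So A=8.
Step 4. [col 2: Z + B ≡ G (mod 10)] column 2 (Z + B ≡ G (mod 10), carry-in 1) doesn't pin Z yet; pick Z=7 and continue, so Z=7.
Step 5. [col 2: Z + B ≡ G (mod 10)] G=1 is one option consistent with column 2 (Z + B ≡ G (mod 10), carry-in 1) — take it, so G=1.
Step 6. [col 2: Z + B ≡ G (mod 10)] column 2 reads Z+B+carry(1)=G with Z=7, G=1; with digits 1,4,6,7,8 already taken and all letters distinct, the only value for B is 3, so B=3.
Step 7. [col 3: B + S ≡ Y (mod 10)] in column 3 we have B+S≡Y with carry-in 1; given B=3, Y=6 and digits 1,3,4,6,7,8 already taken and all letters distinct, that pins S to 2. So S=2.
Step 8. [col 4: B + S ≡ Q (mod 10)] in column 4 we have B+S≡Q with carry-in 0; given B=3, S=2 and digits 1,2,3,4,6,7,8 already taken and all letters distinct, that pins Q to 5 ⇒ Q=5.

Answer: A=8, B=3, G=1, Q=5, R=4, S=2, Y=6, Z=7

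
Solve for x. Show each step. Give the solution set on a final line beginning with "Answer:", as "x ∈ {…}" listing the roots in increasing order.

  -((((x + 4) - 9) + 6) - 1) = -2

Step 1. [-((((x + 4) - 9) + 6) - 1) = -2] flip signs both sides ⇒ neg: (((x + 4) - 9) + 6) - 1 = 2.
Step 2. [(((x + 4) - 9) + 6) - 1 = 2] the outer -1 inverts by adding 1. So sub: ((x + 4) - 9) + 6 = 3.
Step 3. [((x + 4) - 9) + 6 = 3] subtract 6: x sits inside (… + 6) ⇒ sub: (x + 4) - 9 = -3.
Step 4. [(x + 4) - 9 = -3] peel the -9: add 9 from each side ⇒ sub: x + 4 = 6.
Step 5. [x + 4 = 6] 4 comes off first (subtract 4) ⇒ sub: x = 2.

Answer: x ∈ {2}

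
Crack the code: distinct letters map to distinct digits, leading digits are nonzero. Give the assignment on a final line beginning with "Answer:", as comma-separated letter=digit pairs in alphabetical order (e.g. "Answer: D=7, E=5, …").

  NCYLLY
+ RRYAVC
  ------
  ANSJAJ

Step 1. [col 1: Y + C ≡ J (mod 10)] several values work for C in column 1 (Y + C ≡ J (mod 10), carry-in 0); try C=6 ⇒ C=6.
Step 2. [col 1: Y + C ≡ J (mod 10)] column 1 (Y + C ≡ J (mod 10), carry-in 0) doesn't pin Y yet; pick Y=4 and continue. So Y=4.
Step 3. [col 1: Y + C ≡ J (mod 10)] column 1 reads Y+C+carry(0)=J with Y=4, C=6; with digits 4,6 already taken and all letters distinct, the only value for J is 0, so J=0.
Step 4. [col 2: L + V ≡ A (mod 10)] A=8 is one option consistent with column 2 (L + V ≡ A (mod 10), carry-in 1) — take it. So A=8.
Step 5. [col 2: L + V ≡ A (mod 10)] column 2 (L + V ≡ A (mod 10), carry-in 1) doesn't pin V yet; pick V=5 and continue. So V=5.
Step 6. [col 2: L + V ≡ A (mod 10)] in column 2 we have L+V≡A with carry-in 1; given V=5, A=8 and digits 0,4,5,6,8 already taken and all letters distinct, that pins L to 2, so L=2.
Step 7. [col 4: Y + Y ≡ S (mod 10)] in column 4 we have Y+Y≡S with carry-in 1; given Y=4 and digits 0,2,4,5,6,8 already taken and all letters distinct, that pins S to 9 ⇒ S=9.
Step 8. [col 5: C + R ≡ N (mod 10)] N=7 is one option consistent with column 5 (C + R ≡ N (mod 10), carry-in 0) — take it. So N=7.
Step 9. [col 5: C + R ≡ N (mod 10)] in column 5 we have C+R≡N with carry-in 0; given C=6, N=7 and digits 0,2,4,5,6,7,8,9 already taken and all letters distinct, that pins R to 1 ⇒ R=1.

Answer: A=8, C=6, J=0, L=2, N=7, R=1, S=9, V=5, Y=4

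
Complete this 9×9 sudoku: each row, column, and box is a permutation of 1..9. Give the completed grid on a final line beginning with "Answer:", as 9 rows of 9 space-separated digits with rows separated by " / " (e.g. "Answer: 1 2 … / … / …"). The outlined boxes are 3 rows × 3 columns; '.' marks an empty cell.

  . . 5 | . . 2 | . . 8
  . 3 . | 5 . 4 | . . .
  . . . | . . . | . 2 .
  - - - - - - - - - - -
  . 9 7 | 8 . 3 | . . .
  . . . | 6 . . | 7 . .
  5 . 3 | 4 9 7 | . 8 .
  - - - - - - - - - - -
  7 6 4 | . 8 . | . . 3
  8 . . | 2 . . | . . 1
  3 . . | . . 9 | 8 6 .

Step 1. [r4c1∈{1,2,4,6}] in box 4, 6 fits only at r4c1, so r4c1=6.
Step 2. [r2c3∈{1,2,6,8,9}] in row 2, 8 fits only at r2c3 ⇒ r2c3=8.
Step 3. [r3c3∈{1,6,9}] 6 has one home in col 3: r3c3, so r3c3=6.
Step 4. [r8c5∈{3,4,5,6,7}] row 8 places 3 nowhere but r8c5 ⇒ r8c5=3.
Step 5. [r8c8∈{4,5,7,9}] row 8 places 7 nowhere but r8c8 ⇒ r8c8=7.
Step 6. [r8c7∈{4,5,9}] 4 has one home in row 8: r8c7, so r8c7=4.
Step 7. [r7c4∈{1}] r7c4's peers cover all but 1. So r7c4=1.
Step 8. [r7c6∈{5}] r7c6's peers cover all but 5. So r7c6=5.
Step 9. [r5c6∈{1}] r5c6 has the single candidate 1, so r5c6=1.
Step 10. [r5c3∈{2}] r5c3 is down to just 2 ⇒ r5c3=2.
Step 11. [r5c1∈{4}] r5c1 has the single candidate 4, so r5c1=4.
Step 12. [r9c9∈{2,5}] across box 9, 5 lands solely at r9c9. So r9c9=5.
Step 13. [r7c8∈{9}] r7c8 is down to just 9. So r7c8=9.
Step 14. [r2c8∈{1}] r2c8 is down to just 1, so r2c8=1.
Step 15. [r6c2∈{1}] nothing but 1 survives at r6c2 ⇒ r6c2=1.
Step 16. [r9c4∈{7}] only 7 remains possible at r9c4, so r9c4=7.
Step 17. [r3c7∈{3,5,9}] in row 3, 5 fits only at r3c7, so r3c7=5.
Step 18. [r1c7∈{3,6,9}] r1c7 is the only open cell in col 7 admitting 3 ⇒ r1c7=3.
Step 19. [r2c7∈{6,9}] in col 7, 9 fits only at r2c7 ⇒ r2c7=9.
Step 20. [r4c5∈{2,5}] in col 5, 2 fits only at r4c5, so r4c5=2.
Step 21. [r1c8∈{4}] r1c8 has the single candidate 4, so r1c8=4.
Step 22. [r3c9∈{7}] r3c9 is down to just 7 ⇒ r3c9=7.
Step 23. [r1c5∈{1,6,7}] 6 has one home in row 1: r1c5 ⇒ r1c5=6.
Step 24. [r1c4∈{9}] nothing but 9 survives at r1c4 ⇒ r1c4=9.
Step 25. [r6c7∈{2,6}] across col 7, 6 lands solely at r6c7 ⇒ r6c7=6.
Step 26. [r3c5∈{1}] r3c5's peers cover all but 1 ⇒ r3c5=1.
Step 27. [r4c8∈{5}] r4c8's peers cover all but 5. So r4c8=5.
Step 28. [r2c1∈{2}] r2c1's peers cover all but 2, so r2c1=2.
Step 29. [r8c2∈{5}] r8c2 is down to just 5, so r8c2=5.
Step 30. [r5c8∈{3}] nothing but 3 survives at r5c8 ⇒ r5c8=3.
Step 31. [r5c5∈{5}] only 5 remains possible at r5c5, so r5c5=5.
Step 32. [r3c2∈{4}] r3c2 is down to just 4. So r3c2=4.
Step 33. [r3c1∈{9}] r3c1 has the single candidate 9 ⇒ r3c1=9.
Step 34. [r8c3∈{9}] r8c3 has the single candidate 9 ⇒ r8c3=9.
Step 35. [r8c6∈{6}] r8c6 is down to just 6, so r8c6=6.
Step 36. [r4c9∈{4}] only 4 remains possible at r4c9. So r4c9=4.
Step 37. [r9c5∈{4}] only 4 remains possible at r9c5. So r9c5=4.
Step 38. [r6c9∈{2}] r6c9 has the single candidate 2, so r6c9=2.
Step 39. [r2c5∈{7}] r2c5 has the single candidate 7 ⇒ r2c5=7.
Step 40. [r1c2∈{7}] only 7 remains possible at r1c2, so r1c2=7.
Step 41. [r5c9∈{9}] only 9 remains possible at r5c9. So r5c9=9.
Step 42. [r3c4∈{3}] nothing but 3 survives at r3c4 ⇒ r3c4=3.
Step 43. [r9c3∈{1}] only 1 remains possible at r9c3 ⇒ r9c3=1.
Step 44. [r4c7∈{1}] nothing but 1 survives at r4c7, so r4c7=1.
Step 45. [r2c9∈{6}] r2c9 has the single candidate 6. So r2c9=6.
Step 46. [r5c2∈{8}] r5c2 has the single candidate 8, so r5c2=8.
Step 47. [r1c1∈{1}] nothing but 1 survives at r1c1 ⇒ r1c1=1.
Step 48. [r3c6∈{8}] r3c6 has the single candidate 8 ⇒ r3c6=8.
Step 49. [r9c2∈{2}] r9c2 is down to just 2. So r9c2=2.
Step 50. [r7c7∈{2}] only 2 remains possible at r7c7. So r7c7=2.

Answer: 1 7 5 9 6 2 3 4 8 / 2 3 8 5 7 4 9 1 6 / 9 4 6 3 1 8 5 2 7 / 6 9 7 8 2 3 1 5 4 / 4 8 2 6 5 1 7 3 9 / 5 1 3 4 9 7 6 8 2 / 7 6 4 1 8 5 2 9 3 / 8 5 9 2 3 6 4 7 1 / 3 2 1 7 4 9 8 6 5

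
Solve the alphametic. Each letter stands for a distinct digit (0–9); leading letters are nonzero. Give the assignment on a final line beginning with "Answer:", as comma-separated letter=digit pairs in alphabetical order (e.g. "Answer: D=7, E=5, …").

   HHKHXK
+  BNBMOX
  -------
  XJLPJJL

Step 1. [col 1: K + X ≡ L (mod 10)] column 1 (K + X ≡ L (mod 10), carry-in 0) doesn't pin K yet; pick K=5 and continue, so K=5.
Step 2. [col 1: K + X ≡ L (mod 10)] X=1 is one option consistent with column 1 (K + X ≡ L (mod 10), carry-in 0) — take it, so X=1.
Step 3. [col 1: K + X ≡ L (mod 10)] column 1 reads K+X+carry(0)=L with K=5, X=1; with digits 1,5 already taken and all letters distinct, the only value for L is 6, so L=6.
Step 4. [col 2: X + O ≡ J (mod 10)] O=9 is one option consistent with column 2 (X + O ≡ J (mod 10), carry-in 0) — take it. So O=9.
Step 5. [col 2: X + O ≡ J (mod 10)] from column 2 (X=1, O=9, carry-in 0, digits 1,5,6,9 already taken and all letters distinct): J must equal 0, so J=0.
Step 6. [col 3: H + M ≡ J (mod 10)] H=2 is one option consistent with column 3 (H + M ≡ J (mod 10), carry-in 1) — take it, so H=2.
Step 7. [col 3: H + M ≡ J (mod 10)] from column 3 (H=2, J=0, carry-in 1, digits 0,1,2,5,6,9 already taken and all letters distinct): M must equal 7, so M=7.
Step 8. [col 4: K + B ≡ P (mod 10)] from column 4 (K=5, carry-in 1, digits 0,1,2,5,6,7,9 already taken and all letters distinct): B must equal 8 ⇒ B=8.
Step 9. [col 4: K + B ≡ P (mod 10)] column 4 reads K+B+carry(1)=P with K=5, B=8; with digits 0,1,2,5,6,7,8,9 already taken and all letters distinct, the only value for P is 4, so P=4.
Step 10. [col 5: H + N ≡ L (mod 10)] column 5: given H=2, L=6, carry-in 1, and digits 0,1,2,4,5,6,7,8,9 already taken and all letters distinct, H+N≡L (mod 10) forces N=3, so N=3.

Answer: B=8, H=2, J=0, K=5, L=6, M=7, N=3, O=9, P=4, X=1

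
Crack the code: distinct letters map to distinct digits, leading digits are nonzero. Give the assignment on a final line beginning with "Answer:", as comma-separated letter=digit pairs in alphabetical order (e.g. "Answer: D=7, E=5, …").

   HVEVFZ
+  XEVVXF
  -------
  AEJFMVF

Step 1. [A] the sum has 7 digits but both addends have 6; that extra leading digit A is the final carry, namely 1. So A=1.
Step 2. [col 1: Z + F ≡ F (mod 10)] column 1 reads Z+F+carry(0)=F with nothing yet; with digits 1 already taken and all letters distinct, the only value for Z is 0 ⇒ Z=0.
Step 3. [col 1: Z + F ≡ F (mod 10)] no forcing yet in column 1 (carry-in 0); F=9 is free and consistent — try it, so F=9.
Step 4. [col 2: F + X ≡ V (mod 10)] column 2 (F + X ≡ V (mod 10), carry-in 0) doesn't pin X yet; pick X=7 and continue ⇒ X=7.
Step 5. [col 2: F + X ≡ V (mod 10)] column 2: given F=9, X=7, carry-in 0, and digits 0,1,7,9 already taken and all letters distinct, F+X≡V (mod 10) forces V=6. So V=6.
Step 6. [col 3: V + V ≡ M (mod 10)] from column 3 (V=6, carry-in 1, digits 0,1,6,7,9 already taken and all letters distinct): M must equal 3 ⇒ M=3.
Step 7. [col 4: E + V ≡ F (mod 10)] from column 4 (V=6, F=9, carry-in 1, digits 0,1,3,6,7,9 already taken and all letters distinct): E must equal 2 ⇒ E=2.
Step 8. [col 5: V + E ≡ J (mod 10)] column 5: given V=6, E=2, carry-in 0, and digits 0,1,2,3,6,7,9 already taken and all letters distinct, V+E≡J (mod 10) forces J=8. So J=8.
Step 9. [col 6: H + X ≡ E (mod 10)] from column 6 (X=7, E=2, carry-in 0, digits 0,1,2,3,6,7,8,9 already taken and all letters distinct): H must equal 5, so H=5.

Answer: A=1, E=2, F=9, H=5, J=8, M=3, V=6, X=7, Z=0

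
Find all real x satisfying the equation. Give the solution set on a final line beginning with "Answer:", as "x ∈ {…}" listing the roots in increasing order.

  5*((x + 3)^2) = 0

Step 1. [5*((x + 3)^2) = 0] leading coefficient 5: divide by 5. So div: (x + 3)^2 = 0.
Step 2. [(x + 3)^2 = 0] 0 ≥ 0, LHS is (·)² — take ±√. So sqrt: x + 3 = 0.
Step 3. [x + 3 = 0] subtract 3: x sits inside (… + 3). So sub: x = -3.

Answer: x ∈ {-3}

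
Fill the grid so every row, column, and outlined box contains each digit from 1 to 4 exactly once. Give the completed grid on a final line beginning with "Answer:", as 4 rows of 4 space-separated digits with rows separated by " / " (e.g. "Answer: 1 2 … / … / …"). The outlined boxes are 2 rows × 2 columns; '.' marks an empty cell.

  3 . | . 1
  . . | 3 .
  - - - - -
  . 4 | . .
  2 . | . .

Step 1. [r1c3∈{2,4}] row 1 places 4 nowhere but r1c3. So r1c3=4.
Step 2. [r3c1∈{1}] only 1 remains possible at r3c1 ⇒ r3c1=1.
Step 3. [r2c4∈{2}] r2c4's peers cover all but 2, so r2c4=2.
Step 4. [r4c2∈{3}] r4c2 has the single candidate 3 ⇒ r4c2=3.
Step 5. [r2c2∈{1}] only 1 remains possible at r2c2 ⇒ r2c2=1.
Step 6. [r2c1∈{4}] r2c1 has the single candidate 4 ⇒ r2c1=4.
Step 7. [r3c3∈{2}] r3c3 has the single candidate 2. So r3c3=2.
Step 8. [r4c3∈{1}] only 1 remains possible at r4c3 ⇒ r4c3=1.
Step 9. [r3c4∈{3}] r3c4's peers cover all but 3. So r3c4=3.
Step 10. [r1c2∈{2}] r1c2 is down to just 2 ⇒ r1c2=2.
Step 11. [r4c4∈{4}] nothing but 4 survives at r4c4 ⇒ r4c4=4.

Answer: 3 2 4 1 / 4 1 3 2 / 1 4 2 3 / 2 3 1 4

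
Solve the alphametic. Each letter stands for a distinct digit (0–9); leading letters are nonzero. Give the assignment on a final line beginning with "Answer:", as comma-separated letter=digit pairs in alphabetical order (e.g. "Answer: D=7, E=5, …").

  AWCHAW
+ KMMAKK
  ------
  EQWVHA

Step 1. [col 1: W + K ≡ A (mod 10)] several values work for K in column 1 (W + K ≡ A (mod 10), carry-in 0); try K=7 ⇒ K=7.
Step 2. [col 1: W + K ≡ A (mod 10)] several values work for A in column 1 (W + K ≡ A (mod 10), carry-in 0); try A=2, so A=2.
Step 3. [col 1: W + K ≡ A (mod 10)] column 1 reads W+K+carry(0)=A with K=7, A=2; with digits 2,7 already taken and all letters distinct, the only value for W is 5, so W=5.
Step 4. [col 2: A + K ≡ H (mod 10)] column 2: given A=2, K=7, carry-in 1, and digits 2,5,7 already taken and all letters distinct, A+K≡H (mod 10) forces H=0 ⇒ H=0.
Step 5. [col 3: H + A ≡ V (mod 10)] in column 3 we have H+A≡V with carry-in 1; given H=0, A=2 and digits 0,2,5,7 already taken and all letters distinct, that pins V to 3, so V=3.
Step 6. [col 4: C + M ≡ W (mod 10)] several values work for C in column 4 (C + M ≡ W (mod 10), carry-in 0); try C=4 ⇒ C=4.
Step 7. [col 4: C + M ≡ W (mod 10)] column 4: given C=4, W=5, carry-in 0, and digits 0,2,3,4,5,7 already taken and all letters distinct, C+M≡W (mod 10) forces M=1, so M=1.
Step 8. [col 5: W + M ≡ Q (mod 10)] column 5: given W=5, M=1, carry-in 0, and digits 0,1,2,3,4,5,7 already taken and all letters distinct, W+M≡Q (mod 10) forces Q=6 ⇒ Q=6.
Step 9. [col 6: A + K ≡ E (mod 10)] column 6 reads A+K+carry(0)=E with A=2, K=7; with digits 0,1,2,3,4,5,6,7 already taken and all letters distinct, the only value for E is 9 ⇒ E=9.

Answer: A=2, C=4, E=9, H=0, K=7, M=1, Q=6, V=3, W=5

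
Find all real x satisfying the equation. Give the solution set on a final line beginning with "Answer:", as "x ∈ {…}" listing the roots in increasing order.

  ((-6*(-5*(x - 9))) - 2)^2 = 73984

Step 1. [((-6*(-5*(x - 9))) - 2)^2 = 73984] √ both sides: 73984 ≥ 0 gives two branches ⇒ sqrt: (-6*(-5*(x - 9))) - 2 = 272 or -272.
Step 2. [(-6*(-5*(x - 9))) - 2 = 272 or -272] add 2: x sits inside (… - 2). So sub: -6*(-5*(x - 9)) = 274 or -270.
Step 3. [-6*(-5*(x - 9)) = 274 or -270] leading coefficient -6: divide by -6. So div: -5*(x - 9) = -137/3 or 45.
Step 4. [-5*(x - 9) = -137/3 or 45] leading coefficient -5: divide by -5 ⇒ div: x - 9 = 137/15 or -9.
Step 5. [x - 9 = 137/15 or -9] add 9: x sits inside (… - 9). So sub: x = 272/15 or 0.

Answer: x ∈ {0, 272/15}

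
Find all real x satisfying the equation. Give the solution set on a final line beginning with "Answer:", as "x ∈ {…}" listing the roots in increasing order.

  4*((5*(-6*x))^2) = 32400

Step 1. [4*((5*(-6*x))^2) = 32400] leading coefficient 4: divide by 4. So div: (5*(-6*x))^2 = 8100.
Step 2. [(5*(-6*x))^2 = 8100] LHS squared, RHS 8100 ≥ 0: apply √ (±) ⇒ sqrt: 5*(-6*x) = 90 or -90.
Step 3. [5*(-6*x) = 90 or -90] leading coefficient 5: divide by 5. So div: -6*x = 18 or -18.
Step 4. [-6*x = 18 or -18] leading coefficient -6: divide by -6 ⇒ div: x = -3 or 3.

Answer: x ∈ {-3, 3}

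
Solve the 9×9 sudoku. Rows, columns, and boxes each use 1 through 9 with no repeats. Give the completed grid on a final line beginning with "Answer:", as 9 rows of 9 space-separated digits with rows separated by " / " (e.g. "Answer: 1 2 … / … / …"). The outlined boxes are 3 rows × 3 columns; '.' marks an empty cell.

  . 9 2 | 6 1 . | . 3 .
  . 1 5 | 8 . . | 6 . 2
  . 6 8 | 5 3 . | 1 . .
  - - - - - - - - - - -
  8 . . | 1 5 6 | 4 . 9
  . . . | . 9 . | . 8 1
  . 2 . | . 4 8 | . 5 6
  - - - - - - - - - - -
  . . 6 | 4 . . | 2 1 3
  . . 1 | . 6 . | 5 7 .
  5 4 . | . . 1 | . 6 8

Step 1. [r2c5∈{7}] r2c5's peers cover all but 7, so r2c5=7.
Step 2. [r1c6∈{4}] only 4 remains possible at r1c6. So r1c6=4.
Step 3. [r1c1∈{7}] r1c1 is down to just 7. So r1c1=7.
Step 4. [r3c1∈{4}] r3c1 is down to just 4 ⇒ r3c1=4.
Step 5. [r2c6∈{9}] r2c6's peers cover all but 9 ⇒ r2c6=9.
Step 6. [r8c1∈{2,3,9}] 2 has one home in col 1: r8c1, so r8c1=2.
Step 7. [r8c6∈{3}] only 3 remains possible at r8c6, so r8c6=3.
Step 8. [r9c3∈{3,7,9}] in row 9, 3 fits only at r9c3 ⇒ r9c3=3.
Step 9. [r9c4∈{2,7,9}] across row 9, 7 lands solely at r9c4 ⇒ r9c4=7.
Step 10. [r4c2∈{3,7}] row 4 places 3 nowhere but r4c2, so r4c2=3.
Step 11. [r5c6∈{2,7}] across col 6, 7 lands solely at r5c6. So r5c6=7.
Step 12. [r6c4∈{3}] only 3 remains possible at r6c4, so r6c4=3.
Step 13. [r6c3∈{7,9}] 9 has one home in col 3: r6c3 ⇒ r6c3=9.
Step 14. [r7c5∈{8}] r7c5's peers cover all but 8 ⇒ r7c5=8.
Step 15. [r3c6∈{2}] r3c6 is down to just 2. So r3c6=2.
Step 16. [r5c2∈{5}] nothing but 5 survives at r5c2, so r5c2=5.
Step 17. [r8c9∈{4}] r8c9 is down to just 4. So r8c9=4.
Step 18. [r8c4∈{9}] r8c4 is down to just 9 ⇒ r8c4=9.
Step 19. [r2c8∈{4}] r2c8's peers cover all but 4 ⇒ r2c8=4.
Step 20. [r4c3∈{7}] r4c3's peers cover all but 7. So r4c3=7.
Step 21. [r5c3∈{4}] nothing but 4 survives at r5c3, so r5c3=4.
Step 22. [r5c4∈{2}] only 2 remains possible at r5c4, so r5c4=2.
Step 23. [r1c9∈{5}] r1c9's peers cover all but 5 ⇒ r1c9=5.
Step 24. [r3c8∈{9}] r3c8 has the single candidate 9, so r3c8=9.
Step 25. [r6c1∈{1}] r6c1's peers cover all but 1. So r6c1=1.
Step 26. [r9c5∈{2}] r9c5 is down to just 2. So r9c5=2.
Step 27. [r3c9∈{7}] only 7 remains possible at r3c9. So r3c9=7.
Step 28. [r1c7∈{8}] only 8 remains possible at r1c7, so r1c7=8.
Step 29. [r4c8∈{2}] only 2 remains possible at r4c8 ⇒ r4c8=2.
Step 30. [r8c2∈{8}] r8c2 has the single candidate 8. So r8c2=8.
Step 31. [r7c1∈{9}] r7c1's peers cover all but 9 ⇒ r7c1=9.
Step 32. [r7c6∈{5}] r7c6's peers cover all but 5 ⇒ r7c6=5.
Step 33. [r9c7∈{9}] r9c7's peers cover all but 9. So r9c7=9.
Step 34. [r7c2∈{7}] r7c2 has the single candidate 7 ⇒ r7c2=7.
Step 35. [r5c7∈{3}] r5c7's peers cover all but 3 ⇒ r5c7=3.
Step 36. [r5c1∈{6}] r5c1 has the single candidate 6, so r5c1=6.
Step 37. [r2c1∈{3}] nothing but 3 survives at r2c1. So r2c1=3.
Step 38. [r6c7∈{7}] r6c7 has the single candidate 7 ⇒ r6c7=7.

Answer: 7 9 2 6 1 4 8 3 5 / 3 1 5 8 7 9 6 4 2 / 4 6 8 5 3 2 1 9 7 / 8 3 7 1 5 6 4 2 9 / 6 5 4 2 9 7 3 8 1 / 1 2 9 3 4 8 7 5 6 / 9 7 6 4 8 5 2 1 3 / 2 8 1 9 6 3 5 7 4 / 5 4 3 7 2 1 9 6 8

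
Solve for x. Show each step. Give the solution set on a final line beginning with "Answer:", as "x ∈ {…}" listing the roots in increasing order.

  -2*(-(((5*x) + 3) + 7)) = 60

Step 1. [-2*(-(((5*x) + 3) + 7)) = 60] -2 out front; divide by -2 ⇒ div: -(((5*x) + 3) + 7) = -30.
Step 2. [-(((5*x) + 3) + 7) = -30] LHS negated; negate both sides. So neg: ((5*x) + 3) + 7 = 30.
Step 3. [((5*x) + 3) + 7 = 30] +7 is outermost — subtract 7 both sides. So sub: (5*x) + 3 = 23.
Step 4. [(5*x) + 3 = 23] 3 comes off first (subtract 3), so sub: 5*x = 20.
Step 5. [5*x = 20] LHS = 5·(…); ÷5 both sides. So div: x = 4.

Answer: x ∈ {4}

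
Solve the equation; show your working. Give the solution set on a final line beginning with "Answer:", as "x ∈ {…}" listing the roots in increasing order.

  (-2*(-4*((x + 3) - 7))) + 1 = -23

Step 1. [(-2*(-4*((x + 3) - 7))) + 1 = -23] the outer +1 inverts by subtracting 1. So sub: -2*(-4*((x + 3) - 7)) = -24.
Step 2. [-2*(-4*((x + 3) - 7)) = -24] divide by the outer -2. So div: -4*((x + 3) - 7) = 12.
Step 3. [-4*((x + 3) - 7) = 12] LHS = -4·(…); ÷-4 both sides, so div: (x + 3) - 7 = -3.
Step 4. [(x + 3) - 7 = -3] add 7: x sits inside (… - 7) ⇒ sub: x + 3 = 4.
Step 5. [x + 3 = 4] 3 comes off first (subtract 3), so sub: x = 1.

Answer: x ∈ {1}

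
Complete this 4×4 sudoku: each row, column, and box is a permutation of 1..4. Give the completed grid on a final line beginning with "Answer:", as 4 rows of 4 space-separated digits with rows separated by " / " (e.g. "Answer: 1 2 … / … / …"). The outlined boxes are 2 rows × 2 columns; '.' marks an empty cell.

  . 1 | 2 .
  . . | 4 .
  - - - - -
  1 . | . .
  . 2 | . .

Step 1. [r1c4∈{3}] r1c4 is down to just 3, so r1c4=3.
Step 2. [r3c2∈{3,4}] across col 2, 4 lands solely at r3c2 ⇒ r3c2=4.
Step 3. [r4c3∈{1,3}] in col 3, 1 fits only at r4c3 ⇒ r4c3=1.
Step 4. [r2c1∈{2,3}] across row 2, 2 lands solely at r2c1. So r2c1=2.
Step 5. [r4c1∈{3}] r4c1's peers cover all but 3, so r4c1=3.
Step 6. [r4c4∈{4}] nothing but 4 survives at r4c4. So r4c4=4.
Step 7. [r3c3∈{3}] nothing but 3 survives at r3c3. So r3c3=3.
Step 8. [r2c2∈{3}] r2c2 is down to just 3. So r2c2=3.
Step 9. [r1c1∈{4}] only 4 remains possible at r1c1, so r1c1=4.
Step 10. [r3c4∈{2}] only 2 remains possible at r3c4. So r3c4=2.
Step 11. [r2c4∈{1}] only 1 remains possible at r2c4, so r2c4=1.

Answer: 4 1 2 3 / 2 3 4 1 / 1 4 3 2 / 3 2 1 4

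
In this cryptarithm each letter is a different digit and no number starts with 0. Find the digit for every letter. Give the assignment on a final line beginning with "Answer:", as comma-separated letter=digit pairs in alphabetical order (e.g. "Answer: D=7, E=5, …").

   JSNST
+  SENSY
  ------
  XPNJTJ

Step 1. [X] X is the leading digit of a 6-digit sum of two 5-digit numbers; the final carry is exactly 1, so X=1.
Step 2. [col 1: T + Y ≡ J (mod 10)] no forcing yet in column 1 (carry-in 0); Y=7 is free and consistent — try it, so Y=7.
Step 3. [col 1: T + Y ≡ J (mod 10)] no forcing yet in column 1 (carry-in 0); T=9 is free and consistent — try it, so T=9.
Step 4. [col 1: T + Y ≡ J (mod 10)] in column 1 we have T+Y≡J with carry-in 0; given T=9, Y=7 and digits 1,7,9 already taken and all letters distinct, that pins J to 6, so J=6.
Step 5. [col 2: S + S ≡ T (mod 10)] column 2: given T=9, carry-in 1, and digits 1,6,7,9 already taken and all letters distinct, S+S≡T (mod 10) forces S=4, so S=4.
Step 6. [col 3: N + N ≡ J (mod 10)] column 3 (N + N ≡ J (mod 10), carry-in 0) doesn't pin N yet; pick N=8 and continue. So N=8.
Step 7. [col 4: S + E ≡ N (mod 10)] in column 4 we have S+E≡N with carry-in 1; given S=4, N=8 and digits 1,4,6,7,8,9 already taken and all letters distinct, that pins E to 3 ⇒ E=3.
Step 8. [col 5: J + S ≡ P (mod 10)] in column 5 we have J+S≡P with carry-in 0; given J=6, S=4 and digits 1,3,4,6,7,8,9 already taken and all letters distinct, that pins P to 0. So P=0.

Answer: E=3, J=6, N=8, P=0, S=4, T=9, X=1, Y=7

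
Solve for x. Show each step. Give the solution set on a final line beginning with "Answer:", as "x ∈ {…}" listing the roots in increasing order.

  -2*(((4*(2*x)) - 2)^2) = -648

Step 1. [-2*(((4*(2*x)) - 2)^2) = -648] LHS = -2·(…); ÷-2 both sides, so div: ((4*(2*x)) - 2)^2 = 324.
Step 2. [((4*(2*x)) - 2)^2 = 324] LHS squared, RHS 324 ≥ 0: apply √ (±), so sqrt: (4*(2*x)) - 2 = 18 or -18.
Step 3. [(4*(2*x)) - 2 = 18 or -18] the outer -2 inverts by adding 2. So sub: 4*(2*x) = 20 or -16.
Step 4. [4*(2*x) = 20 or -16] 4 out front; divide by 4, so div: 2*x = 5 or -4.
Step 5. [2*x = 5 or -4] 2 out front; divide by 2 ⇒ div: x = 5/2 or -2.

Answer: x ∈ {-2, 5/2}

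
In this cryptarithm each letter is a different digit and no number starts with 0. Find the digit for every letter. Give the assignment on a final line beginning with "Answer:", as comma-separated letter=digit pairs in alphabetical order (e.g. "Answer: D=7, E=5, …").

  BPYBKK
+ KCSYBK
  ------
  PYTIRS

Step 1. [col 1: K + K ≡ S (mod 10)] column 1 (K + K ≡ S (mod 10), carry-in 0) doesn't pin S yet; pick S=2 and continue, so S=2.
Step 2. [col 1: K + K ≡ S (mod 10)] no forcing yet in column 1 (carry-in 0); K=1 is free and consistent — try it. So K=1.
Step 3. [col 2: K + B ≡ R (mod 10)] no forcing yet in column 2 (carry-in 0); R=8 is free and consistent — try it, so R=8.
Step 4. [col 2: K + B ≡ R (mod 10)] column 2: given K=1, R=8, carry-in 0, and digits 1,2,8 already taken and all letters distinct, K+B≡R (mod 10) forces B=7 ⇒ B=7.
Step 5. [col 3: B + Y ≡ I (mod 10)] Y=3 is one option consistent with column 3 (B + Y ≡ I (mod 10), carry-in 0) — take it, so Y=3.
Step 6. [col 3: B + Y ≡ I (mod 10)] column 3 reads B+Y+carry(0)=I with B=7, Y=3; with digits 1,2,3,7,8 already taken and all letters distinct, the only value for I is 0 ⇒ I=0.
Step 7. [col 4: Y + S ≡ T (mod 10)] column 4: given Y=3, S=2, carry-in 1, and digits 0,1,2,3,7,8 already taken and all letters distinct, Y+S≡T (mod 10) forces T=6 ⇒ T=6.
Step 8. [col 5: P + C ≡ Y (mod 10)] several values work for P in column 5 (P + C ≡ Y (mod 10), carry-in 0); try P=9, so P=9.
Step 9. [col 5: P + C ≡ Y (mod 10)] column 5: given P=9, Y=3, carry-in 0, and digits 0,1,2,3,6,7,8,9 already taken and all letters distinct, P+C≡Y (mod 10) forces C=4. So C=4.

Answer: B=7, C=4, I=0, K=1, P=9, R=8, S=2, T=6, Y=3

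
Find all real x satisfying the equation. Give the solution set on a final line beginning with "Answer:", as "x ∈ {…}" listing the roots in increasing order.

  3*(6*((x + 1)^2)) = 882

Step 1. [3*(6*((x + 1)^2)) = 882] LHS = 3·(…); ÷3 both sides ⇒ div: 6*((x + 1)^2) = 294.
Step 2. [6*((x + 1)^2) = 294] divide by the outer 6, so div: (x + 1)^2 = 49.
Step 3. [(x + 1)^2 = 49] 49 ≥ 0, LHS is (·)² — take ±√, so sqrt: x + 1 = 7 or -7.
Step 4. [x + 1 = 7 or -7] subtract 1: x sits inside (… + 1), so sub: x = 6 or -8.

Answer: x ∈ {-8, 6}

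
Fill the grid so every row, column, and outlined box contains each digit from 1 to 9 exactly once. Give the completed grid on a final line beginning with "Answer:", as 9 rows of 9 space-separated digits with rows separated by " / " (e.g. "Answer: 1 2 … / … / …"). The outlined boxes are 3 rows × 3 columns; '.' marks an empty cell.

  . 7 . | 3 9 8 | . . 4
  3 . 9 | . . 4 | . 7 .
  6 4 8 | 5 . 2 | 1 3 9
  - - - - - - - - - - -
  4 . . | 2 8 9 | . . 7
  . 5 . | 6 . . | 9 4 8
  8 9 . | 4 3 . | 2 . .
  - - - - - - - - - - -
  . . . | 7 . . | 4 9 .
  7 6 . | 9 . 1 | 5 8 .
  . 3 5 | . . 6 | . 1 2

Step 1. [r4c2∈{1}] only 1 remains possible at r4c2. So r4c2=1.
Step 2. [r1c8∈{2,5,6}] 2 has one home in col 8: r1c8. So r1c8=2.
Step 3. [r6c6∈{5,7}] box 5 places 5 nowhere but r6c6, so r6c6=5.
Step 4. [r6c8∈{6}] only 6 remains possible at r6c8 ⇒ r6c8=6.
Step 5. [r2c5∈{1,6}] col 5 places 6 nowhere but r2c5, so r2c5=6.
Step 6. [r5c3∈{2,3,7}] in row 5, 3 fits only at r5c3, so r5c3=3.
Step 7. [r1c3∈{1}] r1c3 has the single candidate 1. So r1c3=1.
Step 8. [r7c3∈{2}] nothing but 2 survives at r7c3 ⇒ r7c3=2.
Step 9. [r7c9∈{3,6}] row 7 places 6 nowhere but r7c9, so r7c9=6.
Step 10. [r5c6∈{7}] r5c6 is down to just 7 ⇒ r5c6=7.
Step 11. [r8c3∈{4}] only 4 remains possible at r8c3, so r8c3=4.
Step 12. [r9c7∈{7}] only 7 remains possible at r9c7. So r9c7=7.
Step 13. [r7c5∈{5}] r7c5 has the single candidate 5. So r7c5=5.
Step 14. [r7c1∈{1}] nothing but 1 survives at r7c1, so r7c1=1.
Step 15. [r4c8∈{5}] only 5 remains possible at r4c8 ⇒ r4c8=5.
Step 16. [r6c9∈{1}] only 1 remains possible at r6c9. So r6c9=1.
Step 17. [r9c4∈{8}] nothing but 8 survives at r9c4, so r9c4=8.
Step 18. [r9c5∈{4}] r9c5's peers cover all but 4 ⇒ r9c5=4.
Step 19. [r8c5∈{2}] r8c5 is down to just 2, so r8c5=2.
Step 20. [r5c1∈{2}] r5c1 has the single candidate 2, so r5c1=2.
Step 21. [r1c1∈{5}] r1c1 is down to just 5 ⇒ r1c1=5.
Step 22. [r3c5∈{7}] r3c5 has the single candidate 7 ⇒ r3c5=7.
Step 23. [r2c7∈{8}] r2c7's peers cover all but 8. So r2c7=8.
Step 24. [r7c6∈{3}] r7c6's peers cover all but 3 ⇒ r7c6=3.
Step 25. [r6c3∈{7}] nothing but 7 survives at r6c3 ⇒ r6c3=7.
Step 26. [r9c1∈{9}] nothing but 9 survives at r9c1. So r9c1=9.
Step 27. [r7c2∈{8}] r7c2's peers cover all but 8. So r7c2=8.
Step 28. [r2c4∈{1}] r2c4's peers cover all but 1, so r2c4=1.
Step 29. [r8c9∈{3}] r8c9's peers cover all but 3. So r8c9=3.
Step 30. [r2c9∈{5}] r2c9 has the single candidate 5 ⇒ r2c9=5.
Step 31. [r1c7∈{6}] only 6 remains possible at r1c7 ⇒ r1c7=6.
Step 32. [r2c2∈{2}] nothing but 2 survives at r2c2. So r2c2=2.
Step 33. [r4c3∈{6}] r4c3 has the single candidate 6, so r4c3=6.
Step 34. [r4c7∈{3}] r4c7 has the single candidate 3 ⇒ r4c7=3.
Step 35. [r5c5∈{1}] r5c5 is down to just 1. So r5c5=1.

Answer: 5 7 1 3 9 8 6 2 4 / 3 2 9 1 6 4 8 7 5 / 6 4 8 5 7 2 1 3 9 / 4 1 6 2 8 9 3 5 7 / 2 5 3 6 1 7 9 4 8 / 8 9 7 4 3 5 2 6 1 / 1 8 2 7 5 3 4 9 6 / 7 6 4 9 2 1 5 8 3 / 9 3 5 8 4 6 7 1 2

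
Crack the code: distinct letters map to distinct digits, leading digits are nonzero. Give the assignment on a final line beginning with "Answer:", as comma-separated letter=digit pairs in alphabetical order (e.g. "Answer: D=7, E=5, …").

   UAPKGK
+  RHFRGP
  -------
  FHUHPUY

Step 1. [col 1: K + P ≡ Y (mod 10)] column 1 (K + P ≡ Y (mod 10), carry-in 0) doesn't pin Y yet; pick Y=4 and continue ⇒ Y=4.
Step 2. [col 1: K + P ≡ Y (mod 10)] K=5 is one option consistent with column 1 (K + P ≡ Y (mod 10), carry-in 0) — take it ⇒ K=5.
Step 3. [F] adding two 6-digit numbers gives at most 6+1 digits, and here it does — F is that final carry and must be 1. So F=1.
Step 4. [col 1: K + P ≡ Y (mod 10)] column 1: given K=5, Y=4, carry-in 0, and digits 1,4,5 already taken and all letters distinct, K+P≡Y (mod 10) forces P=9. So P=9.
Step 5. [col 2: G + G ≡ U (mod 10)] no forcing yet in column 2 (carry-in 1); G=8 is free and consistent — try it, so G=8.
Step 6. [col 2: G + G ≡ U (mod 10)] from column 2 (G=8, carry-in 1, digits 1,4,5,8,9 already taken and all letters distinct): U must equal 7. So U=7.
Step 7. [col 3: K + R ≡ P (mod 10)] from column 3 (K=5, P=9, carry-in 1, digits 1,4,5,7,8,9 already taken and all letters distinct): R must equal 3, so R=3.
Step 8. [col 4: P + F ≡ H (mod 10)] column 4 reads P+F+carry(0)=H with P=9, F=1; with digits 1,3,4,5,7,8,9 already taken and all letters distinct, the only value for H is 0. So H=0.
Step 9. [col 5: A + H ≡ U (mod 10)] in column 5 we have A+H≡U with carry-in 1; given H=0, U=7 and digits 0,1,3,4,5,7,8,9 already taken and all letters distinct, that pins A to 6. So A=6.

Answer: A=6, F=1, G=8, H=0, K=5, P=9, R=3, U=7, Y=4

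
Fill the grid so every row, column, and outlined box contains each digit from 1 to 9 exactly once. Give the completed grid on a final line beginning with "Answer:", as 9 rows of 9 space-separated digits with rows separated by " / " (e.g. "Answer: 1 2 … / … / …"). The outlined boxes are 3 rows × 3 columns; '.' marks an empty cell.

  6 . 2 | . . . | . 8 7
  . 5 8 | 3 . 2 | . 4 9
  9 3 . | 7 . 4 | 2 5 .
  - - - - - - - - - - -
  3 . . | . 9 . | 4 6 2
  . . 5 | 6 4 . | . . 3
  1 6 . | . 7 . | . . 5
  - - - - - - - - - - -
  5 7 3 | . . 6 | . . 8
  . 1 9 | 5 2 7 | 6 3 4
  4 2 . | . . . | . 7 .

Step 1. [r7c5∈{1}] r7c5 has the single candidate 1. So r7c5=1.
Step 2. [r7c7∈{9}] r7c7's peers cover all but 9, so r7c7=9.
Step 3. [r4c2∈{8}] only 8 remains possible at r4c2. So r4c2=8.
Step 4. [r2c7∈{1}] r2c7's peers cover all but 1, so r2c7=1.
Step 5. [r6c7∈{8}] r6c7 is down to just 8. So r6c7=8.
Step 6. [r9c4∈{8,9}] r9c4 is the only open cell in col 4 admitting 8 ⇒ r9c4=8.
Step 7. [r4c4∈{1}] r4c4 is down to just 1. So r4c4=1.
Step 8. [r1c6∈{1,5,9}] 1 has one home in row 1: r1c6, so r1c6=1.
Step 9. [r2c1∈{7}] r2c1 has the single candidate 7 ⇒ r2c1=7.
Step 10. [r3c9∈{6}] r3c9's peers cover all but 6 ⇒ r3c9=6.
Step 11. [r5c2∈{9}] r5c2's peers cover all but 9 ⇒ r5c2=9.
Step 12. [r9c6∈{3,9}] in row 9, 9 fits only at r9c6 ⇒ r9c6=9.
Step 13. [r6c4∈{2}] only 2 remains possible at r6c4 ⇒ r6c4=2.
Step 14. [r9c3∈{6}] only 6 remains possible at r9c3 ⇒ r9c3=6.
Step 15. [r6c3∈{4}] r6c3's peers cover all but 4, so r6c3=4.
Step 16. [r5c1∈{2}] r5c1's peers cover all but 2 ⇒ r5c1=2.
Step 17. [r2c5∈{6}] r2c5's peers cover all but 6. So r2c5=6.
Step 18. [r7c4∈{4}] r7c4 has the single candidate 4 ⇒ r7c4=4.
Step 19. [r6c8∈{9}] nothing but 9 survives at r6c8. So r6c8=9.
Step 20. [r7c8∈{2}] r7c8's peers cover all but 2. So r7c8=2.
Step 21. [r8c1∈{8}] r8c1 has the single candidate 8 ⇒ r8c1=8.
Step 22. [r9c9∈{1}] r9c9 has the single candidate 1, so r9c9=1.
Step 23. [r6c6∈{3}] r6c6 is down to just 3. So r6c6=3.
Step 24. [r3c3∈{1}] nothing but 1 survives at r3c3. So r3c3=1.
Step 25. [r9c7∈{5}] r9c7 has the single candidate 5 ⇒ r9c7=5.
Step 26. [r5c7∈{7}] r5c7 is down to just 7. So r5c7=7.
Step 27. [r1c5∈{5}] only 5 remains possible at r1c5 ⇒ r1c5=5.
Step 28. [r5c6∈{8}] r5c6 has the single candidate 8, so r5c6=8.
Step 29. [r1c4∈{9}] r1c4's peers cover all but 9. So r1c4=9.
Step 30. [r4c6∈{5}] only 5 remains possible at r4c6 ⇒ r4c6=5.
Step 31. [r4c3∈{7}] only 7 remains possible at r4c3, so r4c3=7.
Step 32. [r1c2∈{4}] r1c2 has the single candidate 4, so r1c2=4.
Step 33. [r1c7∈{3}] r1c7 is down to just 3 ⇒ r1c7=3.
Step 34. [r3c5∈{8}] r3c5 is down to just 8 ⇒ r3c5=8.
Step 35. [r5c8∈{1}] r5c8 is down to just 1. So r5c8=1.
Step 36. [r9c5∈{3}] nothing but 3 survives at r9c5. So r9c5=3.

Answer: 6 4 2 9 5 1 3 8 7 / 7 5 8 3 6 2 1 4 9 / 9 3 1 7 8 4 2 5 6 / 3 8 7 1 9 5 4 6 2 / 2 9 5 6 4 8 7 1 3 / 1 6 4 2 7 3 8 9 5 / 5 7 3 4 1 6 9 2 8 / 8 1 9 5 2 7 6 3 4 / 4 2 6 8 3 9 5 7 1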